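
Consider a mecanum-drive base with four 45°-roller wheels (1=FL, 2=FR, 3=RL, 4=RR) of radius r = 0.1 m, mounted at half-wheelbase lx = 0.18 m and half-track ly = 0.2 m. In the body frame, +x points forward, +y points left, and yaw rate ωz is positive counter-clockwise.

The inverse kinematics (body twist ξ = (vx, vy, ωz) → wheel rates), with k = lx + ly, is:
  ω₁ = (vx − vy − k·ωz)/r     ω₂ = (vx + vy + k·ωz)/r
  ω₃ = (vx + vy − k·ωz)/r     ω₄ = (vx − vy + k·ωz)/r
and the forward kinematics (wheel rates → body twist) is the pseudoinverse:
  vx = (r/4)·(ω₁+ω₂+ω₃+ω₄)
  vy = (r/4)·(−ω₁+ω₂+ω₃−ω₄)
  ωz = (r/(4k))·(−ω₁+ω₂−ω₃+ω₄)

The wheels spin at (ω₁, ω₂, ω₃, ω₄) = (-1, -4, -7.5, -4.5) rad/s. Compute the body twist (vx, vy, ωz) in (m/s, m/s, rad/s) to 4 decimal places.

k = lx + ly = 0.18 + 0.2 = 0.3800
ω₁+ω₂+ω₃+ω₄ = -17.0000  →  vx = (0.1/4)·-17.0000 = -0.4250
−ω₁+ω₂+ω₃−ω₄ = -6.0000  →  vy = (0.1/4)·-6.0000 = -0.1500
−ω₁+ω₂−ω₃+ω₄ = 0.0000  →  ωz = (0.1/1.5200)·0.0000 = 0.0000

(-0.4250, -0.1500, 0.0000)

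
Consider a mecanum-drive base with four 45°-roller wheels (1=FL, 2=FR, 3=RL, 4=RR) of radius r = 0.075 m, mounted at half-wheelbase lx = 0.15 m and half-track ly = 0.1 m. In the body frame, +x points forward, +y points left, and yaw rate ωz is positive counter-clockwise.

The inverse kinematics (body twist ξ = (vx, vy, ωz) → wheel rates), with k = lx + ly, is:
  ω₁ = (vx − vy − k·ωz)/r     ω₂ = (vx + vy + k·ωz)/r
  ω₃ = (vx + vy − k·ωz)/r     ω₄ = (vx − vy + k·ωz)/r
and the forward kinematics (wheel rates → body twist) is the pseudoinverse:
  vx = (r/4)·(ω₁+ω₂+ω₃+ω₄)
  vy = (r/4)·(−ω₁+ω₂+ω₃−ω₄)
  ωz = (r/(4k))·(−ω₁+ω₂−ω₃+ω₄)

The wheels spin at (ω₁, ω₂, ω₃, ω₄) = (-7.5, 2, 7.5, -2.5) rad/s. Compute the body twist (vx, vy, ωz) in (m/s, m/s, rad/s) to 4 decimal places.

k = lx + ly = 0.15 + 0.1 = 0.2500
ω₁+ω₂+ω₃+ω₄ = -0.5000  →  vx = (0.075/4)·-0.5000 = -0.0094
−ω₁+ω₂+ω₃−ω₄ = 19.5000  →  vy = (0.075/4)·19.5000 = 0.3656
−ω₁+ω₂−ω₃+ω₄ = -0.5000  →  ωz = (0.075/1.0000)·-0.5000 = -0.0375

(-0.0094, 0.3656, -0.0375)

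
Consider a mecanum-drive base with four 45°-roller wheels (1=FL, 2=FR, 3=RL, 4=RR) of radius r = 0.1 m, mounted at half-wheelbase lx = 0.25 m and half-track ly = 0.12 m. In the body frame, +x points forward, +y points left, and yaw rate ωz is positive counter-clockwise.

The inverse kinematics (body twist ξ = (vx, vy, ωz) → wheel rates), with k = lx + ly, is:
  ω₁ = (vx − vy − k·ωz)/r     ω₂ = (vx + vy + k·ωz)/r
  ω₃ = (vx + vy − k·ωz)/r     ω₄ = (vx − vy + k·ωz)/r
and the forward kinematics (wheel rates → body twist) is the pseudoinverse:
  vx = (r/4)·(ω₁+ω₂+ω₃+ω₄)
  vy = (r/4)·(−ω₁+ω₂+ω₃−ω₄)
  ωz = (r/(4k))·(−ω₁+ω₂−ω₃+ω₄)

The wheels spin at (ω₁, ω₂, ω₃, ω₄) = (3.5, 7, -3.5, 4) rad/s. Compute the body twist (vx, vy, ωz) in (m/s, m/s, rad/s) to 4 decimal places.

k = lx + ly = 0.25 + 0.12 = 0.3700
ω₁+ω₂+ω₃+ω₄ = 11.0000  →  vx = (0.1/4)·11.0000 = 0.2750
−ω₁+ω₂+ω₃−ω₄ = -4.0000  →  vy = (0.1/4)·-4.0000 = -0.1000
−ω₁+ω₂−ω₃+ω₄ = 11.0000  →  ωz = (0.1/1.4800)·11.0000 = 0.7432

(0.2750, -0.1000, 0.7432)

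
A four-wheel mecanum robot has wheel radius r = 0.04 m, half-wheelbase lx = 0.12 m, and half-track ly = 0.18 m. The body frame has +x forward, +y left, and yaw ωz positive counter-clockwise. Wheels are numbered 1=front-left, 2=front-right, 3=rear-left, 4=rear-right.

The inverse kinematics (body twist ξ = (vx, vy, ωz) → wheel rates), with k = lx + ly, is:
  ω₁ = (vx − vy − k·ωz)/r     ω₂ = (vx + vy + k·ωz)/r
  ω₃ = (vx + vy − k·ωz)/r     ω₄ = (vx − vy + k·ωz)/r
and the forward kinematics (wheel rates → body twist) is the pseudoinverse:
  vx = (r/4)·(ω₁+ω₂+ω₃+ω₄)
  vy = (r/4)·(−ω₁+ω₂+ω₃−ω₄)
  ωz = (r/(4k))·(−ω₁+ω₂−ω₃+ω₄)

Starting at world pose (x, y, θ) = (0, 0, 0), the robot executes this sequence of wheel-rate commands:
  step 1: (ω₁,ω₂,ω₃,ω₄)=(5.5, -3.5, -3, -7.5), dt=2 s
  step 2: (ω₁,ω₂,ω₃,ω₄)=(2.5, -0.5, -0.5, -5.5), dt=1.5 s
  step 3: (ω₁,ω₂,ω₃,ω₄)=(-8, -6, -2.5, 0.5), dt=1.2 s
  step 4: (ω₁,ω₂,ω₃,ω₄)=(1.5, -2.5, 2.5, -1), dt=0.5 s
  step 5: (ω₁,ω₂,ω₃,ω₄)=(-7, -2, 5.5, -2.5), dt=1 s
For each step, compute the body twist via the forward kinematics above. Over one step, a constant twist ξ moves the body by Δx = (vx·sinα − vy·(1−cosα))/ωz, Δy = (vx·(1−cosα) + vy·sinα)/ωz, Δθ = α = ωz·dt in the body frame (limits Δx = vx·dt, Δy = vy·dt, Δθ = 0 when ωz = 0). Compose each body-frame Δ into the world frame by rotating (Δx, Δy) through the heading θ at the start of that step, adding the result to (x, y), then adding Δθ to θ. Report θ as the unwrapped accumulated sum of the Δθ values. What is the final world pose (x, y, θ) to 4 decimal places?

(-0.1614, 0.3261, -1.3250)

step 1: ξ=(vx,vy,ωz)=(-0.0850, -0.0450, -0.4500), dt=2.0 → body Δ=(-0.1858, -0.0069, -0.9000) → world pose (-0.1858, -0.0069, -0.9000)
step 2: ξ=(vx,vy,ωz)=(-0.0400, 0.0200, -0.2667), dt=1.5 → body Δ=(-0.0525, 0.0410, -0.4000) → world pose (-0.1863, 0.0598, -1.3000)
step 3: ξ=(vx,vy,ωz)=(-0.1600, -0.0100, 0.1667), dt=1.2 → body Δ=(-0.1895, -0.0311, 0.2000) → world pose (-0.2669, 0.2341, -1.1000)
step 4: ξ=(vx,vy,ωz)=(0.0050, -0.0050, -0.2500), dt=0.5 → body Δ=(0.0023, -0.0026, -0.1250) → world pose (-0.2682, 0.2308, -1.2250)
step 5: ξ=(vx,vy,ωz)=(-0.0600, 0.1300, -0.1000), dt=1.0 → body Δ=(-0.0534, 0.1328, -0.1000) → world pose (-0.1614, 0.3261, -1.3250)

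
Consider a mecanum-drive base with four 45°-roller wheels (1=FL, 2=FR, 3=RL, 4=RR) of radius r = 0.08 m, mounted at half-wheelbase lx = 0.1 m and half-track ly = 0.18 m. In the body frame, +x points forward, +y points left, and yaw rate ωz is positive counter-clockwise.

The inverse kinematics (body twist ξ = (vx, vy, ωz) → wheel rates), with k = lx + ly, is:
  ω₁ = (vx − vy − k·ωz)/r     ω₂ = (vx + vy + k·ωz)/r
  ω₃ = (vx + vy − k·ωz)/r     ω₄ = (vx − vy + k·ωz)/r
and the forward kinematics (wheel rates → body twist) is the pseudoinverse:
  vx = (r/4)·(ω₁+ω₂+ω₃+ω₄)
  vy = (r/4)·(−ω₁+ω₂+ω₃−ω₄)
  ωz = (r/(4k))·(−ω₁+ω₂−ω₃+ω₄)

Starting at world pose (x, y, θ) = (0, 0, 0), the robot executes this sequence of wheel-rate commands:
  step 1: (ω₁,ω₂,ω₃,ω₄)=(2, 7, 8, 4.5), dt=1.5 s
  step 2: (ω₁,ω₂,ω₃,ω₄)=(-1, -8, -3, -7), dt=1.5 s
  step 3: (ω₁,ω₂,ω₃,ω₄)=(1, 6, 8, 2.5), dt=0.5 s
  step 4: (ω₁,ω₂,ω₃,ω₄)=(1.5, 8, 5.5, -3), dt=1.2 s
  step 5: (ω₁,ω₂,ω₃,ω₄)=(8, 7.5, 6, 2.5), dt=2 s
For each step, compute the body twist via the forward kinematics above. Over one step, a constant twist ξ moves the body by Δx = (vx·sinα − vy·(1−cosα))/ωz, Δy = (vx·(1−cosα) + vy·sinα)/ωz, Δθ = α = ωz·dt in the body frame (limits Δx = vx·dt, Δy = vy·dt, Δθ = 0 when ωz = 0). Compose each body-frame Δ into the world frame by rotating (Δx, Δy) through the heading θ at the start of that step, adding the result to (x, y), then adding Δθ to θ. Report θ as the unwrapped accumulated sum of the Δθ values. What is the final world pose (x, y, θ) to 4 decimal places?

step 1: ξ=(vx,vy,ωz)=(0.4300, 0.1700, 0.1071), dt=1.5 → body Δ=(0.6218, 0.3056, 0.1607) → world pose (0.6218, 0.3056, 0.1607)
step 2: ξ=(vx,vy,ωz)=(-0.3800, -0.0600, -0.7857), dt=1.5 → body Δ=(-0.4941, 0.2282, -1.1786) → world pose (0.0975, 0.4518, -1.0179)
step 3: ξ=(vx,vy,ωz)=(0.3500, 0.2100, -0.0357), dt=0.5 → body Δ=(0.1759, 0.1034, -0.0179) → world pose (0.2780, 0.3564, -1.0357)
step 4: ξ=(vx,vy,ωz)=(0.2400, 0.3000, -0.1429), dt=1.2 → body Δ=(0.3174, 0.3336, -0.1714) → world pose (0.7268, 0.2535, -1.2071)
step 5: ξ=(vx,vy,ωz)=(0.4800, 0.0600, -0.2857), dt=2.0 → body Δ=(0.9420, -0.1533, -0.5714) → world pose (0.9185, -0.6814, -1.7786)

(0.9185, -0.6814, -1.7786)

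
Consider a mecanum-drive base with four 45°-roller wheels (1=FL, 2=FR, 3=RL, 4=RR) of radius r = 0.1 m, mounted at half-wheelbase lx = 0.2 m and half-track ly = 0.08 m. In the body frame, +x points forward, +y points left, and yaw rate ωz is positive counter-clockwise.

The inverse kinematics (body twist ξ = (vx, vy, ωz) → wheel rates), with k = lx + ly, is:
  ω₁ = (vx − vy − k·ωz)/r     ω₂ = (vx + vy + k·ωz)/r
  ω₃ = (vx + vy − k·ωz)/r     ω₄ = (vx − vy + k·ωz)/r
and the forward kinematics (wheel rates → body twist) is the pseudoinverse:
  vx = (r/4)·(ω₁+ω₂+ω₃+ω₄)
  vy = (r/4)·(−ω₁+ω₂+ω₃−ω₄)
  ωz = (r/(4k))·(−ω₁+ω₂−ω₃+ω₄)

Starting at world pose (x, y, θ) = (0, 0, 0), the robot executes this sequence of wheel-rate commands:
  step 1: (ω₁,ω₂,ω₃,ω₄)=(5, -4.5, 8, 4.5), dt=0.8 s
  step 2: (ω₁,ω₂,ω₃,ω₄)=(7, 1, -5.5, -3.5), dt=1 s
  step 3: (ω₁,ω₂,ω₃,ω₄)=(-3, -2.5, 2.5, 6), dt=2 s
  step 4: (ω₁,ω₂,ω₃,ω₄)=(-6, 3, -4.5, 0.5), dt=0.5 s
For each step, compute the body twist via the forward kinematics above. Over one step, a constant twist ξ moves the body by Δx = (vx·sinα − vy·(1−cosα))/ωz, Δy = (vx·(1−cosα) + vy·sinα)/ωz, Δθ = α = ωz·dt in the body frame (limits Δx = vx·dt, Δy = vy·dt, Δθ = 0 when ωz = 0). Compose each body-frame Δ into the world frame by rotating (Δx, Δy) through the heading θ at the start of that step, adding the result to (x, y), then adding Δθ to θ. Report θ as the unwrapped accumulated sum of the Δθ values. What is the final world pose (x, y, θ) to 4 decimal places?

(-0.1169, -0.4184, 0.0536)

step 1: ξ=(vx,vy,ωz)=(0.3250, -0.1500, -1.1607), dt=0.8 → body Δ=(0.1724, -0.2158, -0.9286) → world pose (0.1724, -0.2158, -0.9286)
step 2: ξ=(vx,vy,ωz)=(-0.0250, -0.2000, -0.3571), dt=1.0 → body Δ=(-0.0598, -0.1914, -0.3571) → world pose (-0.0167, -0.2825, -1.2857)
step 3: ξ=(vx,vy,ωz)=(0.0750, -0.0750, 0.3571), dt=2.0 → body Δ=(0.1889, -0.0862, 0.7143) → world pose (-0.0463, -0.4880, -0.5714)
step 4: ξ=(vx,vy,ωz)=(-0.1750, 0.1000, 1.2500), dt=0.5 → body Δ=(-0.0970, 0.0203, 0.6250) → world pose (-0.1169, -0.4184, 0.0536)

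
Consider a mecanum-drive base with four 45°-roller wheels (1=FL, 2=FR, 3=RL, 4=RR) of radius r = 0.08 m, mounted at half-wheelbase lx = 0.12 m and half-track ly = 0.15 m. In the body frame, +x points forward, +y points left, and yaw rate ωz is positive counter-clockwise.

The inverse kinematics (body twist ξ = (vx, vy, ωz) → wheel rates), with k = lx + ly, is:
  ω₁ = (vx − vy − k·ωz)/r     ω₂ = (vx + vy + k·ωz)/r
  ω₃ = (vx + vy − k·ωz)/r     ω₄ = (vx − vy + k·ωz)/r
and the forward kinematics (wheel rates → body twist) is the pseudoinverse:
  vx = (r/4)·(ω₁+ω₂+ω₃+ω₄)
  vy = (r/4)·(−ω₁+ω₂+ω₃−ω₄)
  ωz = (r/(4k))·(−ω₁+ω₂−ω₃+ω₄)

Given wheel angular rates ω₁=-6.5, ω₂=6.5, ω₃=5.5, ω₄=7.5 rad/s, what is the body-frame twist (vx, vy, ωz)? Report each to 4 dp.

k = lx + ly = 0.12 + 0.15 = 0.2700
ω₁+ω₂+ω₃+ω₄ = 13.0000  →  vx = (0.08/4)·13.0000 = 0.2600
−ω₁+ω₂+ω₃−ω₄ = 11.0000  →  vy = (0.08/4)·11.0000 = 0.2200
−ω₁+ω₂−ω₃+ω₄ = 15.0000  →  ωz = (0.08/1.0800)·15.0000 = 1.1111

(0.2600, 0.2200, 1.1111)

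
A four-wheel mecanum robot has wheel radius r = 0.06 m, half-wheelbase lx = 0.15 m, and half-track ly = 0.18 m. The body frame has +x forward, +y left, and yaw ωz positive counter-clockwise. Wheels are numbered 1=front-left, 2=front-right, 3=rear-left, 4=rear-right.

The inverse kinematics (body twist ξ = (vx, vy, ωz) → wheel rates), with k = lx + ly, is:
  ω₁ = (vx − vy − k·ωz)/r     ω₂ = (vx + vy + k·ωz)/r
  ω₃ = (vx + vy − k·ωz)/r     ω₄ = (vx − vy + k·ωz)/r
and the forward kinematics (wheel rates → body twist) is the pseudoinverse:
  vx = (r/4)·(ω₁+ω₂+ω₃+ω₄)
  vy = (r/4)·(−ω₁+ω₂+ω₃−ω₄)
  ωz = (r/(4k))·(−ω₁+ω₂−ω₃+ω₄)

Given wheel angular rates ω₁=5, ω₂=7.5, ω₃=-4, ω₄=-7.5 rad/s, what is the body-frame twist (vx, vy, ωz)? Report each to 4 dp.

(0.0150, 0.0900, -0.0455)

k = lx + ly = 0.15 + 0.18 = 0.3300
ω₁+ω₂+ω₃+ω₄ = 1.0000  →  vx = (0.06/4)·1.0000 = 0.0150
−ω₁+ω₂+ω₃−ω₄ = 6.0000  →  vy = (0.06/4)·6.0000 = 0.0900
−ω₁+ω₂−ω₃+ω₄ = -1.0000  →  ωz = (0.06/1.3200)·-1.0000 = -0.0455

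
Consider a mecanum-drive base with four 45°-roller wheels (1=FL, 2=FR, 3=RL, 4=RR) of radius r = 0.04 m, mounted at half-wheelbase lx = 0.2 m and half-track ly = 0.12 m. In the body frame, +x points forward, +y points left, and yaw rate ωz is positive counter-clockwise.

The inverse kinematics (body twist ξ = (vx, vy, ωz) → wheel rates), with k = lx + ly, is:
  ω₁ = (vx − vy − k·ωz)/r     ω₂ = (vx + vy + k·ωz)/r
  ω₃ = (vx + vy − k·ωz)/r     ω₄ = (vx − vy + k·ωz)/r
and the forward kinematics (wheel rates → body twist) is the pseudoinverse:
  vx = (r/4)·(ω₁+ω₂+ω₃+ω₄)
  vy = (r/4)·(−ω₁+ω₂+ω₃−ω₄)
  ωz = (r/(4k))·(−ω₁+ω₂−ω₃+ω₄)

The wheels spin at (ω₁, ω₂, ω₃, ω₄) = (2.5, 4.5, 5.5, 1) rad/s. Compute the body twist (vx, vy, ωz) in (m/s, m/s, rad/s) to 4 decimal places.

(0.1350, 0.0650, -0.0781)

k = lx + ly = 0.2 + 0.12 = 0.3200
ω₁+ω₂+ω₃+ω₄ = 13.5000  →  vx = (0.04/4)·13.5000 = 0.1350
−ω₁+ω₂+ω₃−ω₄ = 6.5000  →  vy = (0.04/4)·6.5000 = 0.0650
−ω₁+ω₂−ω₃+ω₄ = -2.5000  →  ωz = (0.04/1.2800)·-2.5000 = -0.0781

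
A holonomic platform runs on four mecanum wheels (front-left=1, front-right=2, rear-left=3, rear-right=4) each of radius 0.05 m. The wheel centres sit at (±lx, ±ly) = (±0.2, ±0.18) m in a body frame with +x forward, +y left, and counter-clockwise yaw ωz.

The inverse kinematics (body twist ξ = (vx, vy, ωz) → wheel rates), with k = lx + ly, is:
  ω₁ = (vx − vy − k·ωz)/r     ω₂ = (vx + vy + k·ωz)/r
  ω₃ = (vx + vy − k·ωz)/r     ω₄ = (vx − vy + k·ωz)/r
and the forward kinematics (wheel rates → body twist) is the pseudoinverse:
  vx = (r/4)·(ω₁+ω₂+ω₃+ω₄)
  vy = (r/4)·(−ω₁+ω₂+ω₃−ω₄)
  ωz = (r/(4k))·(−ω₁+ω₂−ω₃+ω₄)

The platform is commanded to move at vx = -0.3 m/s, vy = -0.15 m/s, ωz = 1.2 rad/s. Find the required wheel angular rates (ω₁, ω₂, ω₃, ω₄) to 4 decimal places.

k = lx + ly = 0.2 + 0.18 = 0.3800;  k·ωz = 0.3800·1.2 = 0.4560
ω₁ (FL) = (vx − vy − k·ωz)/r = -0.6060/0.05 = -12.1200
ω₂ (FR) = (vx + vy + k·ωz)/r = 0.0060/0.05 = 0.1200
ω₃ (RL) = (vx + vy − k·ωz)/r = -0.9060/0.05 = -18.1200
ω₄ (RR) = (vx − vy + k·ωz)/r = 0.3060/0.05 = 6.1200

(-12.1200, 0.1200, -18.1200, 6.1200)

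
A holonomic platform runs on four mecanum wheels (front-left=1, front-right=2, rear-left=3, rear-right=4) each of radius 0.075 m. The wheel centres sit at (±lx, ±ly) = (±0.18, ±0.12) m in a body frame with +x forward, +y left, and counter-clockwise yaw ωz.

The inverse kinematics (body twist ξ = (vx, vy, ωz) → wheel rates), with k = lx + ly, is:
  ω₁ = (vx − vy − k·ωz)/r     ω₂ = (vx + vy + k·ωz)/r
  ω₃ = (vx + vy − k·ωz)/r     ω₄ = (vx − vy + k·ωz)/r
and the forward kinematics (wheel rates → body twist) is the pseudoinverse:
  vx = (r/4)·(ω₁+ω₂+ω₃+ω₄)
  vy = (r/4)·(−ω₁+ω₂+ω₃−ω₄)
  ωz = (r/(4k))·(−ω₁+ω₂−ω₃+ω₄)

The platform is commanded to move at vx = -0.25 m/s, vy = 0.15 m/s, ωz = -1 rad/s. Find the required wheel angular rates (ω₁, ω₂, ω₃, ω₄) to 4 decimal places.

k = lx + ly = 0.18 + 0.12 = 0.3000;  k·ωz = 0.3000·-1 = -0.3000
ω₁ (FL) = (vx − vy − k·ωz)/r = -0.1000/0.075 = -1.3333
ω₂ (FR) = (vx + vy + k·ωz)/r = -0.4000/0.075 = -5.3333
ω₃ (RL) = (vx + vy − k·ωz)/r = 0.2000/0.075 = 2.6667
ω₄ (RR) = (vx − vy + k·ωz)/r = -0.7000/0.075 = -9.3333

(-1.3333, -5.3333, 2.6667, -9.3333)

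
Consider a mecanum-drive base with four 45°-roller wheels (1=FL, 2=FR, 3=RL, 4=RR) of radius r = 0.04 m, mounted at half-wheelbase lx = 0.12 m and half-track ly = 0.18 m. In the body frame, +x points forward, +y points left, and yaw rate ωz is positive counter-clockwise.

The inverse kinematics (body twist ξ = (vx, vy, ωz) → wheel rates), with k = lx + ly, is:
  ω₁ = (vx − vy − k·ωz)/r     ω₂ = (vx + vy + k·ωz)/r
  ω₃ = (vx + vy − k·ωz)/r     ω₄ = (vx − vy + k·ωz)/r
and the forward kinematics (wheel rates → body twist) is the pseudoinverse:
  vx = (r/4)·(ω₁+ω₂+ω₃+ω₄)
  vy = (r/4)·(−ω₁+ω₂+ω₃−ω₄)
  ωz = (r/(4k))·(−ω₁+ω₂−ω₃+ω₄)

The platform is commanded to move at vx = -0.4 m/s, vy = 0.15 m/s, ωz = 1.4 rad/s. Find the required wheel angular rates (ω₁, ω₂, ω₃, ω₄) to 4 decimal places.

k = lx + ly = 0.12 + 0.18 = 0.3000;  k·ωz = 0.3000·1.4 = 0.4200
ω₁ (FL) = (vx − vy − k·ωz)/r = -0.9700/0.04 = -24.2500
ω₂ (FR) = (vx + vy + k·ωz)/r = 0.1700/0.04 = 4.2500
ω₃ (RL) = (vx + vy − k·ωz)/r = -0.6700/0.04 = -16.7500
ω₄ (RR) = (vx − vy + k·ωz)/r = -0.1300/0.04 = -3.2500

(-24.2500, 4.2500, -16.7500, -3.2500)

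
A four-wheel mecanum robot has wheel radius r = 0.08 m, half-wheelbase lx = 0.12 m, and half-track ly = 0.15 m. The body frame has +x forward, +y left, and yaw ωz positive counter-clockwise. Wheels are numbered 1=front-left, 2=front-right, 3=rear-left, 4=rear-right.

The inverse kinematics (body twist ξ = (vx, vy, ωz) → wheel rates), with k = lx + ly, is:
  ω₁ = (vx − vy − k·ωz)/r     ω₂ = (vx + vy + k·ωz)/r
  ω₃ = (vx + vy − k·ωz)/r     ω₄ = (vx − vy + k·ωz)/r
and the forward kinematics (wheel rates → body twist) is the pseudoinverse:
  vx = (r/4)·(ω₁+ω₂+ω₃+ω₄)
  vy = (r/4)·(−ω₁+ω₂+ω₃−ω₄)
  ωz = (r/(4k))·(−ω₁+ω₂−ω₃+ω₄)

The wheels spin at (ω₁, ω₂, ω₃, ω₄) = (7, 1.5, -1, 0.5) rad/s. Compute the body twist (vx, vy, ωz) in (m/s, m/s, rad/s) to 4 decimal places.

(0.1600, -0.1400, -0.2963)

k = lx + ly = 0.12 + 0.15 = 0.2700
ω₁+ω₂+ω₃+ω₄ = 8.0000  →  vx = (0.08/4)·8.0000 = 0.1600
−ω₁+ω₂+ω₃−ω₄ = -7.0000  →  vy = (0.08/4)·-7.0000 = -0.1400
−ω₁+ω₂−ω₃+ω₄ = -4.0000  →  ωz = (0.08/1.0800)·-4.0000 = -0.2963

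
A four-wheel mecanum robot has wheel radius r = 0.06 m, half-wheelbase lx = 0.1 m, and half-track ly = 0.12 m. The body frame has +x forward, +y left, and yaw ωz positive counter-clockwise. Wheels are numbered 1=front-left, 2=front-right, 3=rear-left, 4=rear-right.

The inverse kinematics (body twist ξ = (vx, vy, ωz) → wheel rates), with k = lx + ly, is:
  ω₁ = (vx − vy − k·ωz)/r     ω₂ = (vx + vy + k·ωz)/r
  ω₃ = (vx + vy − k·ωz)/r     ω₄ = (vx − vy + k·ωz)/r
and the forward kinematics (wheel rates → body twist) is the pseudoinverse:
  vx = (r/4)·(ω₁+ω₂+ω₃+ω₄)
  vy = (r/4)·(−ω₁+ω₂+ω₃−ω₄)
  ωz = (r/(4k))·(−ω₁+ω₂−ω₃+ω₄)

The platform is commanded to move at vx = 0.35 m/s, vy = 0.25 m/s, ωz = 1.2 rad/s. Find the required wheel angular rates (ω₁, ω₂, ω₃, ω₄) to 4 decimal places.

(-2.7333, 14.4000, 5.6000, 6.0667)

k = lx + ly = 0.1 + 0.12 = 0.2200;  k·ωz = 0.2200·1.2 = 0.2640
ω₁ (FL) = (vx − vy − k·ωz)/r = -0.1640/0.06 = -2.7333
ω₂ (FR) = (vx + vy + k·ωz)/r = 0.8640/0.06 = 14.4000
ω₃ (RL) = (vx + vy − k·ωz)/r = 0.3360/0.06 = 5.6000
ω₄ (RR) = (vx − vy + k·ωz)/r = 0.3640/0.06 = 6.0667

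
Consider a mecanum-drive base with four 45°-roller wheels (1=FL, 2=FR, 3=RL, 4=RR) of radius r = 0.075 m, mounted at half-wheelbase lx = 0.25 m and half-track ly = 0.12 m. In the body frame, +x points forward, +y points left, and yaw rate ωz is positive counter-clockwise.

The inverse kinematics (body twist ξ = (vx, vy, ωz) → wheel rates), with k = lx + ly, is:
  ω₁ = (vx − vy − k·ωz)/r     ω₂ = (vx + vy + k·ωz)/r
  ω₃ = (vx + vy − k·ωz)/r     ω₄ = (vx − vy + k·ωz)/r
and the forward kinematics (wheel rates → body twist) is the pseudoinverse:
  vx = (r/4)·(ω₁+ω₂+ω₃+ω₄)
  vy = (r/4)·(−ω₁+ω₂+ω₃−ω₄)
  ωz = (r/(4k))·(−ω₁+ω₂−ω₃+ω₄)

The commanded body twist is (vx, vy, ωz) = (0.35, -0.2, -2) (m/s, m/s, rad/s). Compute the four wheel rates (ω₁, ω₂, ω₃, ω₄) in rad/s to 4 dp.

k = lx + ly = 0.25 + 0.12 = 0.3700;  k·ωz = 0.3700·-2 = -0.7400
ω₁ (FL) = (vx − vy − k·ωz)/r = 1.2900/0.075 = 17.2000
ω₂ (FR) = (vx + vy + k·ωz)/r = -0.5900/0.075 = -7.8667
ω₃ (RL) = (vx + vy − k·ωz)/r = 0.8900/0.075 = 11.8667
ω₄ (RR) = (vx − vy + k·ωz)/r = -0.1900/0.075 = -2.5333

(17.2000, -7.8667, 11.8667, -2.5333)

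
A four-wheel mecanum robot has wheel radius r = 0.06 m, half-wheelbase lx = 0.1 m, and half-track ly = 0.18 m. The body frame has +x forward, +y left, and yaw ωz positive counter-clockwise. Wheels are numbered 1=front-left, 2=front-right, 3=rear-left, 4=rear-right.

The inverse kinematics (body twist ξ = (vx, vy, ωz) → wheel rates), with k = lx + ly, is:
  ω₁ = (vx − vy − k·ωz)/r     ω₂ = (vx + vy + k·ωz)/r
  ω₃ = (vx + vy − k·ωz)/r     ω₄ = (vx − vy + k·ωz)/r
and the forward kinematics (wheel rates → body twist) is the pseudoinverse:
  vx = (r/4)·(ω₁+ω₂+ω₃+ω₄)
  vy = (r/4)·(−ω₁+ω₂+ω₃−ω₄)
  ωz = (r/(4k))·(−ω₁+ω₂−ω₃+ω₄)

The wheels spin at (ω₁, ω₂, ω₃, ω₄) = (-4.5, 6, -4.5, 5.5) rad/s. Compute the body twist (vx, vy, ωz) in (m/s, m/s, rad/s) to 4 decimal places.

(0.0375, 0.0075, 1.0982)

k = lx + ly = 0.1 + 0.18 = 0.2800
ω₁+ω₂+ω₃+ω₄ = 2.5000  →  vx = (0.06/4)·2.5000 = 0.0375
−ω₁+ω₂+ω₃−ω₄ = 0.5000  →  vy = (0.06/4)·0.5000 = 0.0075
−ω₁+ω₂−ω₃+ω₄ = 20.5000  →  ωz = (0.06/1.1200)·20.5000 = 1.0982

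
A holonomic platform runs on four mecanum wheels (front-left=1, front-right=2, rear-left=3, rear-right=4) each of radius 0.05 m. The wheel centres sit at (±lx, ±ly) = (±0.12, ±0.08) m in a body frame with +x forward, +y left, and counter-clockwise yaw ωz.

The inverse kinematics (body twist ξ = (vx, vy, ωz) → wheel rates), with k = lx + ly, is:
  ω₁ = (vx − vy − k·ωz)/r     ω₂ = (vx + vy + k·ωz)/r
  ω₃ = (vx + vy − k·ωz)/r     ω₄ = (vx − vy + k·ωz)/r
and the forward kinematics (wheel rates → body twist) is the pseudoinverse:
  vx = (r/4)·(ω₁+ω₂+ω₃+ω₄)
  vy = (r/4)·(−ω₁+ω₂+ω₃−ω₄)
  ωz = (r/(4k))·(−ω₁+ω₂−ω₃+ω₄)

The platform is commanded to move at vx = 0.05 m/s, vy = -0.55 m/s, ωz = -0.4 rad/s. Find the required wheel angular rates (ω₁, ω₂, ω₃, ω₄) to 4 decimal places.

k = lx + ly = 0.12 + 0.08 = 0.2000;  k·ωz = 0.2000·-0.4 = -0.0800
ω₁ (FL) = (vx − vy − k·ωz)/r = 0.6800/0.05 = 13.6000
ω₂ (FR) = (vx + vy + k·ωz)/r = -0.5800/0.05 = -11.6000
ω₃ (RL) = (vx + vy − k·ωz)/r = -0.4200/0.05 = -8.4000
ω₄ (RR) = (vx − vy + k·ωz)/r = 0.5200/0.05 = 10.4000

(13.6000, -11.6000, -8.4000, 10.4000)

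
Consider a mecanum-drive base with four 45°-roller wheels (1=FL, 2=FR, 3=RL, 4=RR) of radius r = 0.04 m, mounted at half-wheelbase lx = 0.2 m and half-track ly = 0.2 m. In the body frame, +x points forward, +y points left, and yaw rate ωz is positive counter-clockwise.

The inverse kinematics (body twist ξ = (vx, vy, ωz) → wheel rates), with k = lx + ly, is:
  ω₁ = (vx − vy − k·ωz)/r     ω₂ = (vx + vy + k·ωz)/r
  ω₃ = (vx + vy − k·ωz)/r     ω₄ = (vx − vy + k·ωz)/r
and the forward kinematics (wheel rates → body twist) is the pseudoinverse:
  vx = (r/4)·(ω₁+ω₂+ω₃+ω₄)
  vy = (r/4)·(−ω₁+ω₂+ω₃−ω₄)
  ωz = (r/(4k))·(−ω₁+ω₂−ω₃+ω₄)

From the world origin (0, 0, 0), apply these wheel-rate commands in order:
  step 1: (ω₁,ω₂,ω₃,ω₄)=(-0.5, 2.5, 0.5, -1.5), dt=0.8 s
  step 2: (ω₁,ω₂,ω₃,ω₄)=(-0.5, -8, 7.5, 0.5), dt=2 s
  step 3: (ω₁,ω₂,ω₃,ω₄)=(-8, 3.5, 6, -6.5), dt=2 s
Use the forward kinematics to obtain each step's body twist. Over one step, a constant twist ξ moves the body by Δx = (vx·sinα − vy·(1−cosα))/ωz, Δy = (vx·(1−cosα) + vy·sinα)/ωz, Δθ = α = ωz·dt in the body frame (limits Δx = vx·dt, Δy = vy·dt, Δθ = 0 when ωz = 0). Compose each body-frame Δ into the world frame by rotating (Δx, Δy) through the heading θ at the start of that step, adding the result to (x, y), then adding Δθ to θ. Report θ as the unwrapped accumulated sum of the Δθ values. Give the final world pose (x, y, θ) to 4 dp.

step 1: ξ=(vx,vy,ωz)=(0.0100, 0.0500, 0.0250), dt=0.8 → body Δ=(0.0076, 0.0401, 0.0200) → world pose (0.0076, 0.0401, 0.0200)
step 2: ξ=(vx,vy,ωz)=(-0.0050, -0.0050, -0.3625), dt=2.0 → body Δ=(-0.0126, -0.0057, -0.7250) → world pose (-0.0049, 0.0341, -0.7050)
step 3: ξ=(vx,vy,ωz)=(-0.0500, 0.2400, -0.0250), dt=2.0 → body Δ=(-0.0880, 0.4823, -0.0500) → world pose (0.2407, 0.4585, -0.7550)

(0.2407, 0.4585, -0.7550)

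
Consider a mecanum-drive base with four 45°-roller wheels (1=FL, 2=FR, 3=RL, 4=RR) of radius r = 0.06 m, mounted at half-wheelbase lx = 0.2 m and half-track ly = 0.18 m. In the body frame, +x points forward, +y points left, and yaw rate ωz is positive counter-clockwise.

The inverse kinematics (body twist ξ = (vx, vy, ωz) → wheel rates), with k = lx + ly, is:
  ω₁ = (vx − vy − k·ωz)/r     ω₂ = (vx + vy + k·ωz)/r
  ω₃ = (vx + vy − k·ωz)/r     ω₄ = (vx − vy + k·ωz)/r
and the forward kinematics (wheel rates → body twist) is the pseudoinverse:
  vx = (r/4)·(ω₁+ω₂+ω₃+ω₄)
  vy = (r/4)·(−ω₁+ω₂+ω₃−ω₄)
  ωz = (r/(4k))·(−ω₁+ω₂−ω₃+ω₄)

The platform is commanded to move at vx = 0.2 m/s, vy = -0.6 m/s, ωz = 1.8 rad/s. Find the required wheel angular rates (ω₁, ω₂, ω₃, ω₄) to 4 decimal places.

k = lx + ly = 0.2 + 0.18 = 0.3800;  k·ωz = 0.3800·1.8 = 0.6840
ω₁ (FL) = (vx − vy − k·ωz)/r = 0.1160/0.06 = 1.9333
ω₂ (FR) = (vx + vy + k·ωz)/r = 0.2840/0.06 = 4.7333
ω₃ (RL) = (vx + vy − k·ωz)/r = -1.0840/0.06 = -18.0667
ω₄ (RR) = (vx − vy + k·ωz)/r = 1.4840/0.06 = 24.7333

(1.9333, 4.7333, -18.0667, 24.7333)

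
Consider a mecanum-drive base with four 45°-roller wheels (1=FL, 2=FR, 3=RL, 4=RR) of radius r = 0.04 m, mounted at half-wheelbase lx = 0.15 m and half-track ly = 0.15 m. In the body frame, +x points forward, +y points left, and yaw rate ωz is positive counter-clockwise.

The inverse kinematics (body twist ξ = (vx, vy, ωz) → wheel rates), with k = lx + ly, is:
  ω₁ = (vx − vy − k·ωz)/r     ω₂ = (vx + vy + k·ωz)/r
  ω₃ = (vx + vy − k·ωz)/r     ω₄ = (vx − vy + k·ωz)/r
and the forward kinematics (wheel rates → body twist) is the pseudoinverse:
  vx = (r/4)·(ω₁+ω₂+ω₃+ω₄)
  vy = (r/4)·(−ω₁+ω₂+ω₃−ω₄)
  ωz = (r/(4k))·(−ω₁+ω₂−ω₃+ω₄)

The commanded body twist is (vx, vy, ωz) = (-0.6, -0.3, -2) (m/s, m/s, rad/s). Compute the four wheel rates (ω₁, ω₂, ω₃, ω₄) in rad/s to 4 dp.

(7.5000, -37.5000, -7.5000, -22.5000)

k = lx + ly = 0.15 + 0.15 = 0.3000;  k·ωz = 0.3000·-2 = -0.6000
ω₁ (FL) = (vx − vy − k·ωz)/r = 0.3000/0.04 = 7.5000
ω₂ (FR) = (vx + vy + k·ωz)/r = -1.5000/0.04 = -37.5000
ω₃ (RL) = (vx + vy − k·ωz)/r = -0.3000/0.04 = -7.5000
ω₄ (RR) = (vx − vy + k·ωz)/r = -0.9000/0.04 = -22.5000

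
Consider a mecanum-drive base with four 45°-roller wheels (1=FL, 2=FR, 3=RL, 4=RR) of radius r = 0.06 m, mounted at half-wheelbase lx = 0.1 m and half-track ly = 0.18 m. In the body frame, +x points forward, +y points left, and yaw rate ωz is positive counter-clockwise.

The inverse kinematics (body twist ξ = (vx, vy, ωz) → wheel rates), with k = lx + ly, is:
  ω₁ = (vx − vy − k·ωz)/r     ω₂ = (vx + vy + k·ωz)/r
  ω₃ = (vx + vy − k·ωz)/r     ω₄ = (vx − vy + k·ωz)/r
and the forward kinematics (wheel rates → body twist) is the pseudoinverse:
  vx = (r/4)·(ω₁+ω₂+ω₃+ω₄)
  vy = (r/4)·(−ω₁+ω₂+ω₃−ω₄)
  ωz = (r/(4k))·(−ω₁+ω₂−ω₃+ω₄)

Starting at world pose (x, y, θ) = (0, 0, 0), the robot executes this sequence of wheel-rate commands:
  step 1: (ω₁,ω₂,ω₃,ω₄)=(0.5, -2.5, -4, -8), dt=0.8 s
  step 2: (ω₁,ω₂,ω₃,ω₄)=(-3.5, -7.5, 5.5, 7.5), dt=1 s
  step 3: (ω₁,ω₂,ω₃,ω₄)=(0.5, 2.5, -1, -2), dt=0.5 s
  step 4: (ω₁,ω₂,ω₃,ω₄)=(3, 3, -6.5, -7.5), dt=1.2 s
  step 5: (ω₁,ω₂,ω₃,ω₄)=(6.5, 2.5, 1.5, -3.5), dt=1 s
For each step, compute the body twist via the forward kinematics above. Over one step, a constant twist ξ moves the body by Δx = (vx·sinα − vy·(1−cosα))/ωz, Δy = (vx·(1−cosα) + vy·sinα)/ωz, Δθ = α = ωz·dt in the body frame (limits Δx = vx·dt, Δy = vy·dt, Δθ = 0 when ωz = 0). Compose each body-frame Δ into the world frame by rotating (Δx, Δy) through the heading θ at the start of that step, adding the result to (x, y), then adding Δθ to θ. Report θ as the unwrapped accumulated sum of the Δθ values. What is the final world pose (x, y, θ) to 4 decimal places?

(-0.1929, -0.0173, -0.9268)

step 1: ξ=(vx,vy,ωz)=(-0.2100, 0.0150, -0.3750), dt=0.8 → body Δ=(-0.1637, 0.0368, -0.3000) → world pose (-0.1637, 0.0368, -0.3000)
step 2: ξ=(vx,vy,ωz)=(0.0300, -0.0900, -0.1071), dt=1.0 → body Δ=(0.0251, -0.0914, -0.1071) → world pose (-0.1667, -0.0579, -0.4071)
step 3: ξ=(vx,vy,ωz)=(0.0000, 0.0450, 0.0536), dt=0.5 → body Δ=(-0.0003, 0.0225, 0.0268) → world pose (-0.1581, -0.0372, -0.3804)
step 4: ξ=(vx,vy,ωz)=(-0.1200, 0.0150, -0.0536), dt=1.2 → body Δ=(-0.1433, 0.0226, -0.0643) → world pose (-0.2828, 0.0370, -0.4446)
step 5: ξ=(vx,vy,ωz)=(0.1050, 0.0150, -0.4821), dt=1.0 → body Δ=(0.1045, -0.0104, -0.4821) → world pose (-0.1929, -0.0173, -0.9268)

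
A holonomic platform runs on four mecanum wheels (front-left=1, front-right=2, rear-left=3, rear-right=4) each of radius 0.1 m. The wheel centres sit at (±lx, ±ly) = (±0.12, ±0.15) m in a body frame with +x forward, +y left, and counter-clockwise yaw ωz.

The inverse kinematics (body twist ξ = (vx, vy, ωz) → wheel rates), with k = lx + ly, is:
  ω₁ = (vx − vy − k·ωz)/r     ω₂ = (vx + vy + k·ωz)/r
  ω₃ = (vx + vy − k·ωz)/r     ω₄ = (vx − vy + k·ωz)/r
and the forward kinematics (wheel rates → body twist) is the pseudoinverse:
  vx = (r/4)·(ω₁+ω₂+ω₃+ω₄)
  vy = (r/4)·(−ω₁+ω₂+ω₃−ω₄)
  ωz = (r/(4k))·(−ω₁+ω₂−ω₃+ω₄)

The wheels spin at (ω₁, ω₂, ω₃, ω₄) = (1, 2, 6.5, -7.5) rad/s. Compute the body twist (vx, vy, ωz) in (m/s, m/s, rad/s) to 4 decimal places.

(0.0500, 0.3750, -1.2037)

k = lx + ly = 0.12 + 0.15 = 0.2700
ω₁+ω₂+ω₃+ω₄ = 2.0000  →  vx = (0.1/4)·2.0000 = 0.0500
−ω₁+ω₂+ω₃−ω₄ = 15.0000  →  vy = (0.1/4)·15.0000 = 0.3750
−ω₁+ω₂−ω₃+ω₄ = -13.0000  →  ωz = (0.1/1.0800)·-13.0000 = -1.2037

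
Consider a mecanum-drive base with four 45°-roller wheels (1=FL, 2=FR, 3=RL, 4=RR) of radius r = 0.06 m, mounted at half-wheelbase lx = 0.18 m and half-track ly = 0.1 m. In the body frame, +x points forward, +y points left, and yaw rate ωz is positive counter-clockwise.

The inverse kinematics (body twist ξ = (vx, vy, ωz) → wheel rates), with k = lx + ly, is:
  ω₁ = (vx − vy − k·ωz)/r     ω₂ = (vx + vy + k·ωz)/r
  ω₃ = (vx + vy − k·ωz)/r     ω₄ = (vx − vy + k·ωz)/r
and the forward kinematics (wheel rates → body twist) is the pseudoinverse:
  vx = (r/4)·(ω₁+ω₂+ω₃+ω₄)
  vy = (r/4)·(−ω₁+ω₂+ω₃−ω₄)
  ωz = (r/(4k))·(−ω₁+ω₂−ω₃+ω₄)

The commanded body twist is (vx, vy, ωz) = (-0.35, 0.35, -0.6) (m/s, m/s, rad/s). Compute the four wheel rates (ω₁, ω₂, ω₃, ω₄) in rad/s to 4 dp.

(-8.8667, -2.8000, 2.8000, -14.4667)

k = lx + ly = 0.18 + 0.1 = 0.2800;  k·ωz = 0.2800·-0.6 = -0.1680
ω₁ (FL) = (vx − vy − k·ωz)/r = -0.5320/0.06 = -8.8667
ω₂ (FR) = (vx + vy + k·ωz)/r = -0.1680/0.06 = -2.8000
ω₃ (RL) = (vx + vy − k·ωz)/r = 0.1680/0.06 = 2.8000
ω₄ (RR) = (vx − vy + k·ωz)/r = -0.8680/0.06 = -14.4667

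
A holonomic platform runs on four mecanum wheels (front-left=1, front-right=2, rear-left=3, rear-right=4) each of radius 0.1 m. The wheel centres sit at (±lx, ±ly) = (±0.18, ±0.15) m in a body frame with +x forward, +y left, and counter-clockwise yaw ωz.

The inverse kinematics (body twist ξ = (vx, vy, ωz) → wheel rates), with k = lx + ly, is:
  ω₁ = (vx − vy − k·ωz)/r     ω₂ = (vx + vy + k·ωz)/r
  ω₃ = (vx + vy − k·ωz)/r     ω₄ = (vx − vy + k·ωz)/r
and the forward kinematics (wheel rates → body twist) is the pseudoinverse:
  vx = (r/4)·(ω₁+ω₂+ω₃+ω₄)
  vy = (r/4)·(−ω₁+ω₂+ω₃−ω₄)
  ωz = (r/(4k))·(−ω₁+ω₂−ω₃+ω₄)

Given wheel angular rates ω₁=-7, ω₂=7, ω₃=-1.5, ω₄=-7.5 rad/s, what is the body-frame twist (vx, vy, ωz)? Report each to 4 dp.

(-0.2250, 0.5000, 0.6061)

k = lx + ly = 0.18 + 0.15 = 0.3300
ω₁+ω₂+ω₃+ω₄ = -9.0000  →  vx = (0.1/4)·-9.0000 = -0.2250
−ω₁+ω₂+ω₃−ω₄ = 20.0000  →  vy = (0.1/4)·20.0000 = 0.5000
−ω₁+ω₂−ω₃+ω₄ = 8.0000  →  ωz = (0.1/1.3200)·8.0000 = 0.6061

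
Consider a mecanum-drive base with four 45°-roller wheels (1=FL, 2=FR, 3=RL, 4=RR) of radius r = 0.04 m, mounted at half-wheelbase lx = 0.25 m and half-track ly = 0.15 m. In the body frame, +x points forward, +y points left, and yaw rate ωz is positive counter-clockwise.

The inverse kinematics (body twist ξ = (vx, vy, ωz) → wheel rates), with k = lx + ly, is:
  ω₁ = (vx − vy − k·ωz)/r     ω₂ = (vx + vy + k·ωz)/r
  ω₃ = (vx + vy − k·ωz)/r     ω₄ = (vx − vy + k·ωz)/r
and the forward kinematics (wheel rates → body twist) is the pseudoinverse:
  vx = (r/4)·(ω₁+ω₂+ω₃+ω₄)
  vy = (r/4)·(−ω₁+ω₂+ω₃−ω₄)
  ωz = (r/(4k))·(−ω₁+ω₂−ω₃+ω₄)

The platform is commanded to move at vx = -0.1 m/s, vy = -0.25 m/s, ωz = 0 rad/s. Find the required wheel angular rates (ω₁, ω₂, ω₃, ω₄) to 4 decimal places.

(3.7500, -8.7500, -8.7500, 3.7500)

k = lx + ly = 0.25 + 0.15 = 0.4000;  k·ωz = 0.4000·0 = 0.0000
ω₁ (FL) = (vx − vy − k·ωz)/r = 0.1500/0.04 = 3.7500
ω₂ (FR) = (vx + vy + k·ωz)/r = -0.3500/0.04 = -8.7500
ω₃ (RL) = (vx + vy − k·ωz)/r = -0.3500/0.04 = -8.7500
ω₄ (RR) = (vx − vy + k·ωz)/r = 0.1500/0.04 = 3.7500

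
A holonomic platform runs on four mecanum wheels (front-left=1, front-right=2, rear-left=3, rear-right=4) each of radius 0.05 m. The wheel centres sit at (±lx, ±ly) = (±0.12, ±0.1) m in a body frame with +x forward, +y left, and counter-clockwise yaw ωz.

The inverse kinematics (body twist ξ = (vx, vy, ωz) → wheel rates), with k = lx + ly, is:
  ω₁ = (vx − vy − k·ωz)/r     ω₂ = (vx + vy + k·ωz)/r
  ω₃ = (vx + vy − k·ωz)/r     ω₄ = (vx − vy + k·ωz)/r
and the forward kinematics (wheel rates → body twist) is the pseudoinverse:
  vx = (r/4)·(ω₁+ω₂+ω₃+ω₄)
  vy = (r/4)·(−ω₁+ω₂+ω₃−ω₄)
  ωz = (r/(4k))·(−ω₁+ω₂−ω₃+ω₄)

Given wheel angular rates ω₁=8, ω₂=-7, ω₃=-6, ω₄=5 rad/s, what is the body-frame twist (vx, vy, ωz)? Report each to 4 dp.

(0.0000, -0.3250, -0.2273)

k = lx + ly = 0.12 + 0.1 = 0.2200
ω₁+ω₂+ω₃+ω₄ = 0.0000  →  vx = (0.05/4)·0.0000 = 0.0000
−ω₁+ω₂+ω₃−ω₄ = -26.0000  →  vy = (0.05/4)·-26.0000 = -0.3250
−ω₁+ω₂−ω₃+ω₄ = -4.0000  →  ωz = (0.05/0.8800)·-4.0000 = -0.2273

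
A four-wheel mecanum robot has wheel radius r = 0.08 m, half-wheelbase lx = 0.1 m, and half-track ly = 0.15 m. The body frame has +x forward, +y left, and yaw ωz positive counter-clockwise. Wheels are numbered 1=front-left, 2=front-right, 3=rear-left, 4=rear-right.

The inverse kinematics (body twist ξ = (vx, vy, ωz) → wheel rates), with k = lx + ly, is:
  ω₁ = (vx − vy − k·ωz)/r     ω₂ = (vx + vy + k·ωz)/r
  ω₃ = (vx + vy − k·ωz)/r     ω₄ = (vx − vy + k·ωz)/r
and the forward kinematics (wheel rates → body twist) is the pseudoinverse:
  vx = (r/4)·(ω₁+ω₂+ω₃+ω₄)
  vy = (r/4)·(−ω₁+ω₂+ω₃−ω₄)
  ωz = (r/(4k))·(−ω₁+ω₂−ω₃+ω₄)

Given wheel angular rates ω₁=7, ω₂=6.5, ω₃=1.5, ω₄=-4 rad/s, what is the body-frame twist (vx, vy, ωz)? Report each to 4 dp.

k = lx + ly = 0.1 + 0.15 = 0.2500
ω₁+ω₂+ω₃+ω₄ = 11.0000  →  vx = (0.08/4)·11.0000 = 0.2200
−ω₁+ω₂+ω₃−ω₄ = 5.0000  →  vy = (0.08/4)·5.0000 = 0.1000
−ω₁+ω₂−ω₃+ω₄ = -6.0000  →  ωz = (0.08/1.0000)·-6.0000 = -0.4800

(0.2200, 0.1000, -0.4800)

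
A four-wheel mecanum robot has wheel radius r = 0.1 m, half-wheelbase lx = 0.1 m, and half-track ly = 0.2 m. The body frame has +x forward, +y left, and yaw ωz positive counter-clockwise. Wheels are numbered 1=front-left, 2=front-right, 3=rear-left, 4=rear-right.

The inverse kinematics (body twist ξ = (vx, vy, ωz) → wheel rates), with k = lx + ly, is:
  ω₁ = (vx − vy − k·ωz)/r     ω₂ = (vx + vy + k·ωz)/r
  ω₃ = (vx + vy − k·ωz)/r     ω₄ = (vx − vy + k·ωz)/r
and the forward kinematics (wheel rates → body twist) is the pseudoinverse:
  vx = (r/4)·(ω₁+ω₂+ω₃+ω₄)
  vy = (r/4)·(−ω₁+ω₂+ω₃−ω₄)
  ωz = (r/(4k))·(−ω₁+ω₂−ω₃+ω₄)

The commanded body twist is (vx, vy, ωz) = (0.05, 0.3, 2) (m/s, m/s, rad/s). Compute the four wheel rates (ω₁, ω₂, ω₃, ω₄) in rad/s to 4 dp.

k = lx + ly = 0.1 + 0.2 = 0.3000;  k·ωz = 0.3000·2 = 0.6000
ω₁ (FL) = (vx − vy − k·ωz)/r = -0.8500/0.1 = -8.5000
ω₂ (FR) = (vx + vy + k·ωz)/r = 0.9500/0.1 = 9.5000
ω₃ (RL) = (vx + vy − k·ωz)/r = -0.2500/0.1 = -2.5000
ω₄ (RR) = (vx − vy + k·ωz)/r = 0.3500/0.1 = 3.5000

(-8.5000, 9.5000, -2.5000, 3.5000)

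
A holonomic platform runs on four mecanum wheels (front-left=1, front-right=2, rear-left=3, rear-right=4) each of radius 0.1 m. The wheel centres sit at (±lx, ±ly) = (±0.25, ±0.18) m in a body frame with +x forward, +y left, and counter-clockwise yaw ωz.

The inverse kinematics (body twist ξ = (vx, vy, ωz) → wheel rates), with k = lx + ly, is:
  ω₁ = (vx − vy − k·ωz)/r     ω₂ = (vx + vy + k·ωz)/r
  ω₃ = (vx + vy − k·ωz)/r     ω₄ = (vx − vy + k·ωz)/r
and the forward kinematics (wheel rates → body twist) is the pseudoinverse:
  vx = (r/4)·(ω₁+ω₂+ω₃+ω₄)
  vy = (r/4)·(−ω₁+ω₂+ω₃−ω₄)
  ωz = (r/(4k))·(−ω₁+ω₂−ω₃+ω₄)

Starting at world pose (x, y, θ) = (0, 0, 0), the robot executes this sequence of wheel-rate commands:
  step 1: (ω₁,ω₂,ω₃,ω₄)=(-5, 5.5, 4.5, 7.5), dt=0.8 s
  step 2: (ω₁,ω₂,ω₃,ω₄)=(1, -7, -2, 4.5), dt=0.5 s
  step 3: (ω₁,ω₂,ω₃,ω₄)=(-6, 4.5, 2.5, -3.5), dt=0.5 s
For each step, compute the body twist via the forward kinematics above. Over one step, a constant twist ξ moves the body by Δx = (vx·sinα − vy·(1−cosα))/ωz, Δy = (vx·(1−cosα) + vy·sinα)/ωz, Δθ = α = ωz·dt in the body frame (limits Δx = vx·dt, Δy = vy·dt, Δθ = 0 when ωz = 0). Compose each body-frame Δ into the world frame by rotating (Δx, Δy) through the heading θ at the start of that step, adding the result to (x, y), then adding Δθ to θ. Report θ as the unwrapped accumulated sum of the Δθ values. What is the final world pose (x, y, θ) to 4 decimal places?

step 1: ξ=(vx,vy,ωz)=(0.3125, 0.1875, 0.7849), dt=0.8 → body Δ=(0.1883, 0.2163, 0.6279) → world pose (0.1883, 0.2163, 0.6279)
step 2: ξ=(vx,vy,ωz)=(-0.0875, -0.3625, -0.0872), dt=0.5 → body Δ=(-0.0477, -0.1802, -0.0436) → world pose (0.2556, 0.0424, 0.5843)
step 3: ξ=(vx,vy,ωz)=(-0.0625, 0.4125, 0.2616), dt=0.5 → body Δ=(-0.0446, 0.2036, 0.1308) → world pose (0.1061, 0.1876, 0.7151)

(0.1061, 0.1876, 0.7151)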